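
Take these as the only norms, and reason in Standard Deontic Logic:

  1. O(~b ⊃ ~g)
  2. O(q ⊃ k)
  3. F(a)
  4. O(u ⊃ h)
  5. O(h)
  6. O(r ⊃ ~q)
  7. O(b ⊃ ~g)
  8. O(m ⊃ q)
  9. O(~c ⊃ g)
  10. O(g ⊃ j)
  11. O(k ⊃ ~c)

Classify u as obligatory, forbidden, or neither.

Premise 4 is O(u ⊃ h); even if O(h) held, inferring O(u) would be affirming the consequent — invalid.
No premise or chain of K-axiom applications forces O(u), and none forces O(~u). So u is neither obligatory nor forbidden under these norms.

Neither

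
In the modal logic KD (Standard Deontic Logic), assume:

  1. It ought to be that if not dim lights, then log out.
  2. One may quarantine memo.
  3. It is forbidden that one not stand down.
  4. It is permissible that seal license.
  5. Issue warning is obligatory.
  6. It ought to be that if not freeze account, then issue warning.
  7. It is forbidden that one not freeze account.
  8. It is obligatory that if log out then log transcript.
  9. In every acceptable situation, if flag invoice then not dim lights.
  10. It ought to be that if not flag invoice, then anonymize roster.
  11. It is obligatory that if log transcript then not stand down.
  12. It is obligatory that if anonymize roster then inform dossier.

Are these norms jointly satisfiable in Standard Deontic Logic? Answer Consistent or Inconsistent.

Premise 6 is O(¬freeze_account → issue_warning); even if O(issue_warning) held, inferring O(¬freeze_account) would be affirming the consequent — invalid.
So O(¬freeze_account) is not derivable, and the apparent clash with O(freeze_account) does not arise.
A world satisfying every obligation exists (e.g. anonymize_roster=true, dim_lights=true, flag_invoice=false, freeze_account=true, inform_dossier=true, issue_warning=true, log_out=false, log_transcript=false, quarantine_memo=false, seal_license=false, stand_down=true); no atom is both obligatory and forbidden, so the set is consistent.

Consistent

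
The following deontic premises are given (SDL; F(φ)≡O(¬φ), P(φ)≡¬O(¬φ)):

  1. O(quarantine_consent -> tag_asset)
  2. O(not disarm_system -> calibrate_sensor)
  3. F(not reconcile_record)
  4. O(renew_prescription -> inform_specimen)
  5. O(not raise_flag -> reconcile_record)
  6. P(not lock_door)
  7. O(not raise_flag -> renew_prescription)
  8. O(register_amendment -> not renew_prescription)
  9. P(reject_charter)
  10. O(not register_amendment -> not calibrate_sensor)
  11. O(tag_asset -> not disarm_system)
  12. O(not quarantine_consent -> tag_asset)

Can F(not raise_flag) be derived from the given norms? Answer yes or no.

Yes

By case analysis on not quarantine_consent: premise 12 gives O(not quarantine_consent -> tag_asset) and premise 1 gives O(quarantine_consent -> tag_asset), so O(tag_asset) either way.
With premise 11, O(tag_asset -> not disarm_system), the K-axiom yields O(not disarm_system).
Applying K to premise 2 (O(not disarm_system -> calibrate_sensor)) and O(not disarm_system) yields O(calibrate_sensor).
Premise 10, O(not register_amendment -> not calibrate_sensor), contraposes to O(calibrate_sensor -> register_amendment); with O(calibrate_sensor) we get O(register_amendment).
Applying K to premise 8 (O(register_amendment -> not renew_prescription)) and O(register_amendment) yields O(not renew_prescription).
The contrapositive of premise 7 (O(not raise_flag -> renew_prescription)) is O(not renew_prescription -> raise_flag), and O(not renew_prescription) is already established, so O(raise_flag).
Premises 3, 4, 5, 6, 9 do not contribute to this derivation.
So O(raise_flag) holds, i.e. F(not raise_flag). The claim follows.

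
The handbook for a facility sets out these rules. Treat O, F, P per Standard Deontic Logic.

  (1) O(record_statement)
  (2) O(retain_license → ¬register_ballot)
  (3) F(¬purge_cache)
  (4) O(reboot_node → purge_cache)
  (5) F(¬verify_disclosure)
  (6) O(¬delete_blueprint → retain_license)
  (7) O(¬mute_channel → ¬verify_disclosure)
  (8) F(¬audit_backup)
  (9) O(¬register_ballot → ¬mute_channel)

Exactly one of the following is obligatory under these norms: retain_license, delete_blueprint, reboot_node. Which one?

delete_blueprint

F(¬verify_disclosure) at premise 5 means O(verify_disclosure).
The contrapositive of premise 7 (O(¬mute_channel → ¬verify_disclosure)) is O(verify_disclosure → mute_channel), and O(verify_disclosure) is already established, so O(mute_channel).
Premise 9 is O(¬register_ballot → ¬mute_channel); contrapositively O(mute_channel → register_ballot). Since O(mute_channel) holds, K gives O(register_ballot).
The contrapositive of premise 2 (O(retain_license → ¬register_ballot)) is O(register_ballot → ¬retain_license), and O(register_ballot) is already established, so O(¬retain_license).
Premise 6, O(¬delete_blueprint → retain_license), contraposes to O(¬retain_license → delete_blueprint); with O(¬retain_license) we get O(delete_blueprint).
So O(delete_blueprint) holds — delete_blueprint is obligatory. None of the other listed options is made obligatory by any chain of premises.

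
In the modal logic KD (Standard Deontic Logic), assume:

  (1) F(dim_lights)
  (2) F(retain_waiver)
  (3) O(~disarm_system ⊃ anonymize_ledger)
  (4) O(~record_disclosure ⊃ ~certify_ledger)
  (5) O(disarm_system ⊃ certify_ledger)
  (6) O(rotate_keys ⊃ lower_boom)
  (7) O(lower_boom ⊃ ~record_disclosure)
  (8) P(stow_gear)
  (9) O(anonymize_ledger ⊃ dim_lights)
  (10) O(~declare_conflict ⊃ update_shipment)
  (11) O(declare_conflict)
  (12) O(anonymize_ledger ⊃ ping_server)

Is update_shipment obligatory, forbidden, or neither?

Neither

Premise 10 is O(~declare_conflict ⊃ update_shipment), but O(~declare_conflict) is not derivable from the premises, so it does not yield O(update_shipment).
No premise or chain of K-axiom applications forces O(update_shipment), and none forces O(~update_shipment). So update_shipment is neither obligatory nor forbidden under these norms.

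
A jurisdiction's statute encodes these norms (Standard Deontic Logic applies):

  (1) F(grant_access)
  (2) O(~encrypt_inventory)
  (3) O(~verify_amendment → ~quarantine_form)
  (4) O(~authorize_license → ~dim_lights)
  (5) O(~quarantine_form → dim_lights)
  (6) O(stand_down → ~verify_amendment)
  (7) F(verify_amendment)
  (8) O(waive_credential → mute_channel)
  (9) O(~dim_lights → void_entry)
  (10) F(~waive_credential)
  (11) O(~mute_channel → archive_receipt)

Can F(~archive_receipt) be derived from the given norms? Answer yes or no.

No

Premise 11 is O(~mute_channel → archive_receipt), but O(~mute_channel) is not derivable from the premises, so it does not yield O(archive_receipt).
No other premise forces O(archive_receipt). An ideal world satisfying every premise can still have ~archive_receipt true, so F(~archive_receipt) is not derivable.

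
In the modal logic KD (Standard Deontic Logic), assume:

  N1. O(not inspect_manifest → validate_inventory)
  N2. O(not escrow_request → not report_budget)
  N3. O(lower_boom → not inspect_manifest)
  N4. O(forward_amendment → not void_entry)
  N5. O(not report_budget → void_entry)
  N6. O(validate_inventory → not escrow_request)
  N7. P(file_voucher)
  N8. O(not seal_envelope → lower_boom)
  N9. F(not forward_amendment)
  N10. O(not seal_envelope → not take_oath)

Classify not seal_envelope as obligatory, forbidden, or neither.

Premise 9, F(not forward_amendment), is equivalent to O(forward_amendment).
Applying K to premise 4 (O(forward_amendment → not void_entry)) and O(forward_amendment) yields O(not void_entry).
Premise 5 is O(not report_budget → void_entry); contrapositively O(not void_entry → report_budget). Since O(not void_entry) holds, K gives O(report_budget).
Premise 2, O(not escrow_request → not report_budget), contraposes to O(report_budget → escrow_request); with O(report_budget) we get O(escrow_request).
Premise 6, O(validate_inventory → not escrow_request), contraposes to O(escrow_request → not validate_inventory); with O(escrow_request) we get O(not validate_inventory).
Premise 1 is O(not inspect_manifest → validate_inventory); contrapositively O(not validate_inventory → inspect_manifest). Since O(not validate_inventory) holds, K gives O(inspect_manifest).
Premise 3 is O(lower_boom → not inspect_manifest); contrapositively O(inspect_manifest → not lower_boom). Since O(inspect_manifest) holds, K gives O(not lower_boom).
Premise 8, O(not seal_envelope → lower_boom), contraposes to O(not lower_boom → seal_envelope); with O(not lower_boom) we get O(seal_envelope).
Premises 7, 10 do not contribute to this derivation.
Thus O(seal_envelope), which is F(not seal_envelope): not seal_envelope is forbidden.

Forbidden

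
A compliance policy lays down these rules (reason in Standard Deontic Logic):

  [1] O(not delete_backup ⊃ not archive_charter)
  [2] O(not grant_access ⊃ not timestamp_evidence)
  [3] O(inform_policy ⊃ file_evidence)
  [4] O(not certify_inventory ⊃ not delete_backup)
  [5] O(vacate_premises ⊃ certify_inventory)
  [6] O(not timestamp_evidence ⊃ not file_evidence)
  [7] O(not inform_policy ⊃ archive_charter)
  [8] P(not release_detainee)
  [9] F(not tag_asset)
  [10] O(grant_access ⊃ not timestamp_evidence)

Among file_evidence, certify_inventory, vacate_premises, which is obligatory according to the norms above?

certify_inventory

Premises 2 and 10 are O(not grant_access ⊃ not timestamp_evidence) and O(grant_access ⊃ not timestamp_evidence); every ideal world satisfies not grant_access or grant_access, so in either case not timestamp_evidence holds — hence O(not timestamp_evidence).
From O(not timestamp_evidence) and premise 6, O(not timestamp_evidence ⊃ not file_evidence), we obtain O(not file_evidence).
The contrapositive of premise 3 (O(inform_policy ⊃ file_evidence)) is O(not file_evidence ⊃ not inform_policy), and O(not file_evidence) is already established, so O(not inform_policy).
Applying K to premise 7 (O(not inform_policy ⊃ archive_charter)) and O(not inform_policy) yields O(archive_charter).
Premise 1 is O(not delete_backup ⊃ not archive_charter); contrapositively O(archive_charter ⊃ delete_backup). Since O(archive_charter) holds, K gives O(delete_backup).
Premise 4 is O(not certify_inventory ⊃ not delete_backup); contrapositively O(delete_backup ⊃ certify_inventory). Since O(delete_backup) holds, K gives O(certify_inventory).
So O(certify_inventory) holds — certify_inventory is obligatory. None of the other listed options is made obligatory by any chain of premises.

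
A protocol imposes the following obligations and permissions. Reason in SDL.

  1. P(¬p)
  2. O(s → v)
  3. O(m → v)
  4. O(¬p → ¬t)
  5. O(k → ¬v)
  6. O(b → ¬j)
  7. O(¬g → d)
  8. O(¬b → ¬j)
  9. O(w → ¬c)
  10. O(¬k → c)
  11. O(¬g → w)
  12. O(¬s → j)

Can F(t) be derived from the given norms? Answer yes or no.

No

Premise 4 is O(¬p → ¬t), but O(¬p) is not derivable from the premises (the permission P(¬p) asserts only ¬O(p), not O(¬p)), so it does not yield O(¬t).
No other premise forces O(¬t). An ideal world satisfying every premise can still have t true, so F(t) is not derivable.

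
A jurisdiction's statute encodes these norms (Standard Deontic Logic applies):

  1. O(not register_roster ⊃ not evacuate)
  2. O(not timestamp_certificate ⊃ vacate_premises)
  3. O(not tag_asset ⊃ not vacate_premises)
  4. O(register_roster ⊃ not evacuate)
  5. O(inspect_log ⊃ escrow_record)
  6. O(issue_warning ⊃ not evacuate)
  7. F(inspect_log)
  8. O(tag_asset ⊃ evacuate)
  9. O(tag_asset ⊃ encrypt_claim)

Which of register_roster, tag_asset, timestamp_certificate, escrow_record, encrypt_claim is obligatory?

timestamp_certificate

Premises 1 and 4 are O(not register_roster ⊃ not evacuate) and O(register_roster ⊃ not evacuate); every ideal world satisfies not register_roster or register_roster, so in either case not evacuate holds — hence O(not evacuate).
The contrapositive of premise 8 (O(tag_asset ⊃ evacuate)) is O(not evacuate ⊃ not tag_asset), and O(not evacuate) is already established, so O(not tag_asset).
From O(not tag_asset) and premise 3, O(not tag_asset ⊃ not vacate_premises), we obtain O(not vacate_premises).
Premise 2 is O(not timestamp_certificate ⊃ vacate_premises); contrapositively O(not vacate_premises ⊃ timestamp_certificate). Since O(not vacate_premises) holds, K gives O(timestamp_certificate).
So O(timestamp_certificate) holds — timestamp_certificate is obligatory. None of the other listed options is made obligatory by any chain of premises.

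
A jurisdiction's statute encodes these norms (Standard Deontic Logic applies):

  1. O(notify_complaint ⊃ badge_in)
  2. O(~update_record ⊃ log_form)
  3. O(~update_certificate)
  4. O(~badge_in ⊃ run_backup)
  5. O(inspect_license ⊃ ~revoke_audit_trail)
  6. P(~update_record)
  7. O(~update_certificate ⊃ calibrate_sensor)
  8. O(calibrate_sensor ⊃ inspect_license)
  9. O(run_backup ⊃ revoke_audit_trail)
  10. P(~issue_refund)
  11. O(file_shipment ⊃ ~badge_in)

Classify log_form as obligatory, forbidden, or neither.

Premise 2 is O(~update_record ⊃ log_form), but O(~update_record) is not derivable from the premises (the permission P(~update_record) asserts only ~O(update_record), not O(~update_record)), so it does not yield O(log_form).
No premise or chain of K-axiom applications forces O(log_form), and none forces O(~log_form). So log_form is neither obligatory nor forbidden under these norms.

Neither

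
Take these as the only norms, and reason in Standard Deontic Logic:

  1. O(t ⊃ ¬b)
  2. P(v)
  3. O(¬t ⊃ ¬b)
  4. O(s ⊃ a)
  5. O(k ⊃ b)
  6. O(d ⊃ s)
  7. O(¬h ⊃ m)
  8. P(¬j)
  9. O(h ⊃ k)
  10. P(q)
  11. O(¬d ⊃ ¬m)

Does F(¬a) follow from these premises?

Premises 3 and 1 are O(¬t ⊃ ¬b) and O(t ⊃ ¬b); every ideal world satisfies ¬t or t, so in either case ¬b holds — hence O(¬b).
The contrapositive of premise 5 (O(k ⊃ b)) is O(¬b ⊃ ¬k), and O(¬b) is already established, so O(¬k).
The contrapositive of premise 9 (O(h ⊃ k)) is O(¬k ⊃ ¬h), and O(¬k) is already established, so O(¬h).
With premise 7, O(¬h ⊃ m), the K-axiom yields O(m).
The contrapositive of premise 11 (O(¬d ⊃ ¬m)) is O(m ⊃ d), and O(m) is already established, so O(d).
With premise 6, O(d ⊃ s), the K-axiom yields O(s).
Premise 4 is O(s ⊃ a); since O(s), deontic closure gives O(a).
Premises 2, 8, 10 do not contribute to this derivation.
So O(a) holds, i.e. F(¬a). The claim follows.

Yes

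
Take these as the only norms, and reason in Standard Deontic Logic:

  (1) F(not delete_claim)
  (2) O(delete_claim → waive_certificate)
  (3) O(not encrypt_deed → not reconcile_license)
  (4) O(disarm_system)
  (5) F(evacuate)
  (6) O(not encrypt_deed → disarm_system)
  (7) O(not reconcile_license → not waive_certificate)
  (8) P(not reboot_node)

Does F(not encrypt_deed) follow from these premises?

Yes

F(not delete_claim) at premise 1 means O(delete_claim).
Applying K to premise 2 (O(delete_claim → waive_certificate)) and O(delete_claim) yields O(waive_certificate).
Premise 7, O(not reconcile_license → not waive_certificate), contraposes to O(waive_certificate → reconcile_license); with O(waive_certificate) we get O(reconcile_license).
The contrapositive of premise 3 (O(not encrypt_deed → not reconcile_license)) is O(reconcile_license → encrypt_deed), and O(reconcile_license) is already established, so O(encrypt_deed).
Premises 4, 5, 6, 8 do not contribute to this derivation.
So O(encrypt_deed) holds, i.e. F(not encrypt_deed). The claim follows.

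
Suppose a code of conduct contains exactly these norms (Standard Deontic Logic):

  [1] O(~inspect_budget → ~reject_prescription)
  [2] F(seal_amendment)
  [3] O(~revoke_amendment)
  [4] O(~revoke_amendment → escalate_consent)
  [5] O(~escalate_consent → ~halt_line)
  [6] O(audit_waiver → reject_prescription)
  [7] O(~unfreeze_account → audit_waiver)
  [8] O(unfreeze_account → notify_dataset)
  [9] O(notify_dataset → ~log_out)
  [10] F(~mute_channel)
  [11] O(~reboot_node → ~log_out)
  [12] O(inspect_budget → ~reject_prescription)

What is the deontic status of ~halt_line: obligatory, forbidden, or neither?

Premise 5 is O(~escalate_consent → ~halt_line), but O(~escalate_consent) is not derivable from the premises, so it does not yield O(~halt_line).
No premise or chain of K-axiom applications forces O(~halt_line), and none forces O(halt_line). So ~halt_line is neither obligatory nor forbidden under these norms.

Neither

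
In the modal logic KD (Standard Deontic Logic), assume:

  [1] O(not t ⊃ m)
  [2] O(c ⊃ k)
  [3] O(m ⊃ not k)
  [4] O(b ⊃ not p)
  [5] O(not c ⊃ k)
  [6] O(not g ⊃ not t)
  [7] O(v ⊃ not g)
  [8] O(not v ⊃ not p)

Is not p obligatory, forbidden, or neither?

Obligatory

Premises 2 and 5 cover both cases: O(c ⊃ k) and O(not c ⊃ k). Since c ∨ not c is a tautology, O(k) follows.
Premise 3 is O(m ⊃ not k); contrapositively O(k ⊃ not m). Since O(k) holds, K gives O(not m).
Premise 1, O(not t ⊃ m), contraposes to O(not m ⊃ t); with O(not m) we get O(t).
Premise 6, O(not g ⊃ not t), contraposes to O(t ⊃ g); with O(t) we get O(g).
The contrapositive of premise 7 (O(v ⊃ not g)) is O(g ⊃ not v), and O(g) is already established, so O(not v).
Premise 8 is O(not v ⊃ not p); since O(not v), deontic closure gives O(not p).
Premise 4 does not contribute to this derivation.
Hence not p is obligatory.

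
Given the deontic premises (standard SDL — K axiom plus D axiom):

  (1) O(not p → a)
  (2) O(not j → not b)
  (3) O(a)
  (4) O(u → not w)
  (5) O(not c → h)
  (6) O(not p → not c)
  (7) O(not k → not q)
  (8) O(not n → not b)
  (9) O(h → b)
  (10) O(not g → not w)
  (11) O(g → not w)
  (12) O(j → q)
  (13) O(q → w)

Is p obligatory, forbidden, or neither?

Obligatory

Premises 11 and 10 cover both cases: O(g → not w) and O(not g → not w). Since g ∨ not g is a tautology, O(not w) follows.
The contrapositive of premise 13 (O(q → w)) is O(not w → not q), and O(not w) is already established, so O(not q).
Premise 12 is O(j → q); contrapositively O(not q → not j). Since O(not q) holds, K gives O(not j).
With premise 2, O(not j → not b), the K-axiom yields O(not b).
The contrapositive of premise 9 (O(h → b)) is O(not b → not h), and O(not b) is already established, so O(not h).
The contrapositive of premise 5 (O(not c → h)) is O(not h → c), and O(not h) is already established, so O(c).
Premise 6 is O(not p → not c); contrapositively O(c → p). Since O(c) holds, K gives O(p).
Premises 1, 3, 4, 7, 8 do not contribute to this derivation.
Hence p is obligatory.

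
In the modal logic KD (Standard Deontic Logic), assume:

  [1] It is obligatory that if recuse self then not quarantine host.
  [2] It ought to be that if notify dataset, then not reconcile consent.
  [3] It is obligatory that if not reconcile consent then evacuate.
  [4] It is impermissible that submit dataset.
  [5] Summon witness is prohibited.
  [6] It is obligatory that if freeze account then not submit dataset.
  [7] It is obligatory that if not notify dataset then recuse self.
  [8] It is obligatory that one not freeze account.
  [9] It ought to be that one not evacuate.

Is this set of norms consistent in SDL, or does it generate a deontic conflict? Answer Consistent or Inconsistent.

Consistent

Premise 6 is O(freeze_account → ¬submit_dataset); even if O(¬submit_dataset) held, inferring O(freeze_account) would be affirming the consequent — invalid.
So O(freeze_account) is not derivable, and the apparent clash with O(¬freeze_account) does not arise.
A world satisfying every obligation exists (e.g. evacuate=false, freeze_account=false, notify_dataset=false, quarantine_host=false, reconcile_consent=true, recuse_self=true, submit_dataset=false, summon_witness=false); no atom is both obligatory and forbidden, so the set is consistent.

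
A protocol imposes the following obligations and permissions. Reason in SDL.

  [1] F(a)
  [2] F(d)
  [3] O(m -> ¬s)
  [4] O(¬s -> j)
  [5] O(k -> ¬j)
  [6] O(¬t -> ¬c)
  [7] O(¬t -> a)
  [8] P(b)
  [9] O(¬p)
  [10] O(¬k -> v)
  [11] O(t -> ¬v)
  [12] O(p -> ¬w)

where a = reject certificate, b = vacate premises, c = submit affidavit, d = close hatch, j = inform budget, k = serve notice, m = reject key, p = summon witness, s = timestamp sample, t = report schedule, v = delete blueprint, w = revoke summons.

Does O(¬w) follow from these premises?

No

Premise 12 is O(p -> ¬w), but O(p) is not derivable from the premises, so it does not yield O(¬w).
No other premise forces O(¬w). An ideal world satisfying every premise can still have ¬w false, so O(¬w) is not derivable.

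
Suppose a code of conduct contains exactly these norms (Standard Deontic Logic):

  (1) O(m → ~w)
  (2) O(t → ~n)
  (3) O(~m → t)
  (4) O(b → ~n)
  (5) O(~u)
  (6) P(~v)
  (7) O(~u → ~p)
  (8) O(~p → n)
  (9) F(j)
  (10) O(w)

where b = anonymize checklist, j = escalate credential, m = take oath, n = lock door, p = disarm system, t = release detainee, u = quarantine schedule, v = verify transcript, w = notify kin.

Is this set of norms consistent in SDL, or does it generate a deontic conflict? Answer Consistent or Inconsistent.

Inconsistent

From premise 10 we have O(w).
The contrapositive of premise 1 (O(m → ~w)) is O(w → ~m), and O(w) is already established, so O(~m).
Applying K to premise 3 (O(~m → t)) and O(~m) yields O(t).
From O(t) and premise 2, O(t → ~n), we obtain O(~n).
Premise 8, O(~p → n), contraposes to O(~n → p); with O(~n) we get O(p).
Premise 7, O(~u → ~p), contraposes to O(p → u); with O(p) we get O(u).
Yet premise 5 states O(~u).
We now have both O(u) and O(~u) — u is simultaneously obligatory and forbidden, violating the D-axiom.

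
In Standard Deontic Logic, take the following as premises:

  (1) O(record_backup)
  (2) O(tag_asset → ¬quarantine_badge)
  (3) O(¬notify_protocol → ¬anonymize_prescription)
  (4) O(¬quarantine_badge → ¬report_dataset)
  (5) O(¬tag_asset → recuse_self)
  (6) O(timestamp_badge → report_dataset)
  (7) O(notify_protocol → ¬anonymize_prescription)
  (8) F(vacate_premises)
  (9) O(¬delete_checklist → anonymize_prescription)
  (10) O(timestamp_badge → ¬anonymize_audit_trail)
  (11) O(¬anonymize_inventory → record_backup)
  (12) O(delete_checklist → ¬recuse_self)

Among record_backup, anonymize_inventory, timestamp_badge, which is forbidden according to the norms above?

Premises 7 and 3 are O(notify_protocol → ¬anonymize_prescription) and O(¬notify_protocol → ¬anonymize_prescription); every ideal world satisfies notify_protocol or ¬notify_protocol, so in either case ¬anonymize_prescription holds — hence O(¬anonymize_prescription).
Premise 9 is O(¬delete_checklist → anonymize_prescription); contrapositively O(¬anonymize_prescription → delete_checklist). Since O(¬anonymize_prescription) holds, K gives O(delete_checklist).
With premise 12, O(delete_checklist → ¬recuse_self), the K-axiom yields O(¬recuse_self).
Premise 5 is O(¬tag_asset → recuse_self); contrapositively O(¬recuse_self → tag_asset). Since O(¬recuse_self) holds, K gives O(tag_asset).
Applying K to premise 2 (O(tag_asset → ¬quarantine_badge)) and O(tag_asset) yields O(¬quarantine_badge).
With premise 4, O(¬quarantine_badge → ¬report_dataset), the K-axiom yields O(¬report_dataset).
The contrapositive of premise 6 (O(timestamp_badge → report_dataset)) is O(¬report_dataset → ¬timestamp_badge), and O(¬report_dataset) is already established, so O(¬timestamp_badge).
So O(¬timestamp_badge) holds, i.e. timestamp_badge is forbidden. None of the other listed options is forbidden under the premises.

timestamp_badge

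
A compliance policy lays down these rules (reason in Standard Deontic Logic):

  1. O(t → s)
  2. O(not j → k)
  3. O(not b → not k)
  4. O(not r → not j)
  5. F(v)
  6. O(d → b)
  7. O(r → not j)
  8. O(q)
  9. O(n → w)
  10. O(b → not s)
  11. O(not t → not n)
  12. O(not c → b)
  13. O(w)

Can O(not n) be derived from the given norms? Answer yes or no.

By case analysis on r: premise 7 gives O(r → not j) and premise 4 gives O(not r → not j), so O(not j) either way.
Premise 2 is O(not j → k); since O(not j), deontic closure gives O(k).
The contrapositive of premise 3 (O(not b → not k)) is O(k → b), and O(k) is already established, so O(b).
Premise 10 is O(b → not s); since O(b), deontic closure gives O(not s).
The contrapositive of premise 1 (O(t → s)) is O(not s → not t), and O(not s) is already established, so O(not t).
From O(not t) and premise 11, O(not t → not n), we obtain O(not n).
Premises 5, 6, 8, 9, 12, 13 do not contribute to this derivation.
So O(not n) follows.

Yes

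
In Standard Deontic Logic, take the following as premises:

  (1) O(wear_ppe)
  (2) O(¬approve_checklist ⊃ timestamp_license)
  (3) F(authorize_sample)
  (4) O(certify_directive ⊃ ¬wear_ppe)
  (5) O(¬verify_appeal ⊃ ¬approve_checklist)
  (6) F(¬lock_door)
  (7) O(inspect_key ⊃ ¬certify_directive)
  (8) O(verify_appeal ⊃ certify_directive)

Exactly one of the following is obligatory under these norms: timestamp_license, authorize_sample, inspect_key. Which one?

From premise 1 we have O(wear_ppe).
Premise 4, O(certify_directive ⊃ ¬wear_ppe), contraposes to O(wear_ppe ⊃ ¬certify_directive); with O(wear_ppe) we get O(¬certify_directive).
Premise 8, O(verify_appeal ⊃ certify_directive), contraposes to O(¬certify_directive ⊃ ¬verify_appeal); with O(¬certify_directive) we get O(¬verify_appeal).
Premise 5 is O(¬verify_appeal ⊃ ¬approve_checklist); since O(¬verify_appeal), deontic closure gives O(¬approve_checklist).
With premise 2, O(¬approve_checklist ⊃ timestamp_license), the K-axiom yields O(timestamp_license).
So O(timestamp_license) holds — timestamp_license is obligatory. None of the other listed options is made obligatory by any chain of premises.

timestamp_license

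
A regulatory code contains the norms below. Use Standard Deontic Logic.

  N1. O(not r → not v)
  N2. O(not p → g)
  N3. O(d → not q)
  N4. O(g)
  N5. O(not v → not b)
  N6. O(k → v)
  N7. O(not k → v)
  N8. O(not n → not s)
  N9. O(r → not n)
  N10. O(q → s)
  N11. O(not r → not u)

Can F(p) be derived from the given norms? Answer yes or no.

Premise 2 is O(not p → g); even if O(g) held, inferring O(not p) would be affirming the consequent — invalid.
No other premise forces O(not p). An ideal world satisfying every premise can still have p true, so F(p) is not derivable.

No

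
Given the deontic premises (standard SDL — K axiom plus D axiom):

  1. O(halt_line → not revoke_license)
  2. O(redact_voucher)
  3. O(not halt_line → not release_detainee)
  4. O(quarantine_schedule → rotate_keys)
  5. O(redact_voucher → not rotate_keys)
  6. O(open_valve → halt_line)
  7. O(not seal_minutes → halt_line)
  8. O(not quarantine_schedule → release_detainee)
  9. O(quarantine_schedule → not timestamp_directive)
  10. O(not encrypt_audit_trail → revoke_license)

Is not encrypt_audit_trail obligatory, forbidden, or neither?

Forbidden

Premise 2 states O(redact_voucher) outright.
Premise 5 is O(redact_voucher → not rotate_keys); since O(redact_voucher), deontic closure gives O(not rotate_keys).
Premise 4 is O(quarantine_schedule → rotate_keys); contrapositively O(not rotate_keys → not quarantine_schedule). Since O(not rotate_keys) holds, K gives O(not quarantine_schedule).
With premise 8, O(not quarantine_schedule → release_detainee), the K-axiom yields O(release_detainee).
The contrapositive of premise 3 (O(not halt_line → not release_detainee)) is O(release_detainee → halt_line), and O(release_detainee) is already established, so O(halt_line).
Premise 1 is O(halt_line → not revoke_license); since O(halt_line), deontic closure gives O(not revoke_license).
The contrapositive of premise 10 (O(not encrypt_audit_trail → revoke_license)) is O(not revoke_license → encrypt_audit_trail), and O(not revoke_license) is already established, so O(encrypt_audit_trail).
Premises 6, 7, 9 do not contribute to this derivation.
Thus O(encrypt_audit_trail), which is F(not encrypt_audit_trail): not encrypt_audit_trail is forbidden.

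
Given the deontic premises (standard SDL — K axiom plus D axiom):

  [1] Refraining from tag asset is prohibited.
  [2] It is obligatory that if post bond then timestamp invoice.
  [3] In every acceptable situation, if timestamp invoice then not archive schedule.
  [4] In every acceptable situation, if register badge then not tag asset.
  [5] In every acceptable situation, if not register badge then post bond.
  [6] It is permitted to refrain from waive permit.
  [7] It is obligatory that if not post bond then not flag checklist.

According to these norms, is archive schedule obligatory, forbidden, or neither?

Premise 1, F(¬tag_asset), is equivalent to O(tag_asset).
Premise 4 is O(register_badge → ¬tag_asset); contrapositively O(tag_asset → ¬register_badge). Since O(tag_asset) holds, K gives O(¬register_badge).
From O(¬register_badge) and premise 5, O(¬register_badge → post_bond), we obtain O(post_bond).
With premise 2, O(post_bond → timestamp_invoice), the K-axiom yields O(timestamp_invoice).
From O(timestamp_invoice) and premise 3, O(timestamp_invoice → ¬archive_schedule), we obtain O(¬archive_schedule).
Premises 6, 7 do not contribute to this derivation.
Thus O(¬archive_schedule), which is F(archive_schedule): archive_schedule is forbidden.

Forbidden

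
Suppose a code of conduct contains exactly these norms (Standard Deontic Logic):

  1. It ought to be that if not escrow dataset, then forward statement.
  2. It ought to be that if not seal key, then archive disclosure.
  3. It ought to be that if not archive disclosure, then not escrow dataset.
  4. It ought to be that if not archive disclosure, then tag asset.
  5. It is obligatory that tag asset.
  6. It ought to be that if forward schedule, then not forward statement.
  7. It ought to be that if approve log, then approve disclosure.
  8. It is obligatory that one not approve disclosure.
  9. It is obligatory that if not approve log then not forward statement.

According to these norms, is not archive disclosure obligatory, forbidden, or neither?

Premise 8 states O(¬approve_disclosure) outright.
Premise 7, O(approve_log → approve_disclosure), contraposes to O(¬approve_disclosure → ¬approve_log); with O(¬approve_disclosure) we get O(¬approve_log).
With premise 9, O(¬approve_log → ¬forward_statement), the K-axiom yields O(¬forward_statement).
Premise 1, O(¬escrow_dataset → forward_statement), contraposes to O(¬forward_statement → escrow_dataset); with O(¬forward_statement) we get O(escrow_dataset).
Premise 3, O(¬archive_disclosure → ¬escrow_dataset), contraposes to O(escrow_dataset → archive_disclosure); with O(escrow_dataset) we get O(archive_disclosure).
Premises 2, 4, 5, 6 do not contribute to this derivation.
Thus O(archive_disclosure), which is F(¬archive_disclosure): ¬archive_disclosure is forbidden.

Forbidden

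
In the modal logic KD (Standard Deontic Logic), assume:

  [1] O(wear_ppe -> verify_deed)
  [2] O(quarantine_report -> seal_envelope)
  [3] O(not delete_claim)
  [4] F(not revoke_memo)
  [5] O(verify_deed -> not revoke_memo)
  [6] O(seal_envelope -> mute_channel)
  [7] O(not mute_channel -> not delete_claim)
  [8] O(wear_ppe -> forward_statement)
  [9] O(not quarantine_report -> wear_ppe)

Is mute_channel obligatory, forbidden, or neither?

Obligatory

F(not revoke_memo) at premise 4 means O(revoke_memo).
The contrapositive of premise 5 (O(verify_deed -> not revoke_memo)) is O(revoke_memo -> not verify_deed), and O(revoke_memo) is already established, so O(not verify_deed).
Premise 1 is O(wear_ppe -> verify_deed); contrapositively O(not verify_deed -> not wear_ppe). Since O(not verify_deed) holds, K gives O(not wear_ppe).
Premise 9, O(not quarantine_report -> wear_ppe), contraposes to O(not wear_ppe -> quarantine_report); with O(not wear_ppe) we get O(quarantine_report).
Applying K to premise 2 (O(quarantine_report -> seal_envelope)) and O(quarantine_report) yields O(seal_envelope).
Premise 6 is O(seal_envelope -> mute_channel); since O(seal_envelope), deontic closure gives O(mute_channel).
Premises 3, 7, 8 do not contribute to this derivation.
Hence mute_channel is obligatory.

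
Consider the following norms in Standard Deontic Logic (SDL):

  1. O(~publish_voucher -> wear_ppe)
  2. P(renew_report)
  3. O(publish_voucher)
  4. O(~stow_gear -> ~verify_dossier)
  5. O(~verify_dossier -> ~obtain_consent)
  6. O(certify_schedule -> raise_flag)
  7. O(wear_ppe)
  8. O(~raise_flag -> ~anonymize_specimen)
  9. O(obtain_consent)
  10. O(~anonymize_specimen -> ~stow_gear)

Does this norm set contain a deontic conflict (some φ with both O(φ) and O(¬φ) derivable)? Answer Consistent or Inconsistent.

Premise 1 is O(~publish_voucher -> wear_ppe); even if O(wear_ppe) held, inferring O(~publish_voucher) would be affirming the consequent — invalid.
So O(~publish_voucher) is not derivable, and the apparent clash with O(publish_voucher) does not arise.
A world satisfying every obligation exists (e.g. anonymize_specimen=true, certify_schedule=false, obtain_consent=true, publish_voucher=true, raise_flag=true, renew_report=false, stow_gear=true, verify_dossier=true, wear_ppe=true); no atom is both obligatory and forbidden, so the set is consistent.

Consistent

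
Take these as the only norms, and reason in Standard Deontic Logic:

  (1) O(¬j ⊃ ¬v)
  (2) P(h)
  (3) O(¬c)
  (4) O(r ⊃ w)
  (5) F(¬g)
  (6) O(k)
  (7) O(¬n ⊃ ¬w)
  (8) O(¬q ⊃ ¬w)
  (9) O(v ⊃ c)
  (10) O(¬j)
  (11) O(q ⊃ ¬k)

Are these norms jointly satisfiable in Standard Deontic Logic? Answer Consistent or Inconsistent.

Consistent

Premise 9 is O(v ⊃ c), but O(v) is not derivable from the premises, so it does not yield O(c).
So O(c) is not derivable, and the apparent clash with O(¬c) does not arise.
A world satisfying every obligation exists (e.g. c=false, g=true, h=false, j=false, k=true, n=false, q=false, r=false, v=false, w=false); no atom is both obligatory and forbidden, so the set is consistent.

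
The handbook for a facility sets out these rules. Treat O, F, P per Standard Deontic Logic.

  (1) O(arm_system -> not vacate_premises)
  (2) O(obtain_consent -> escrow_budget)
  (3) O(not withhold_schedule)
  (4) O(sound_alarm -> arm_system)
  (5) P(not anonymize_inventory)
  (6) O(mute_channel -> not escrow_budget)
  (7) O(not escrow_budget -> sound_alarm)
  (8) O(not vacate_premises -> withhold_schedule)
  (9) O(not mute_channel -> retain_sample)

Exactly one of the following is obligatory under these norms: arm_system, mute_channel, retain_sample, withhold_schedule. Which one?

retain_sample

Premise 3 gives O(not withhold_schedule).
Premise 8, O(not vacate_premises -> withhold_schedule), contraposes to O(not withhold_schedule -> vacate_premises); with O(not withhold_schedule) we get O(vacate_premises).
Premise 1, O(arm_system -> not vacate_premises), contraposes to O(vacate_premises -> not arm_system); with O(vacate_premises) we get O(not arm_system).
Premise 4 is O(sound_alarm -> arm_system); contrapositively O(not arm_system -> not sound_alarm). Since O(not arm_system) holds, K gives O(not sound_alarm).
Premise 7, O(not escrow_budget -> sound_alarm), contraposes to O(not sound_alarm -> escrow_budget); with O(not sound_alarm) we get O(escrow_budget).
The contrapositive of premise 6 (O(mute_channel -> not escrow_budget)) is O(escrow_budget -> not mute_channel), and O(escrow_budget) is already established, so O(not mute_channel).
From O(not mute_channel) and premise 9, O(not mute_channel -> retain_sample), we obtain O(retain_sample).
So O(retain_sample) holds — retain_sample is obligatory. None of the other listed options is made obligatory by any chain of premises.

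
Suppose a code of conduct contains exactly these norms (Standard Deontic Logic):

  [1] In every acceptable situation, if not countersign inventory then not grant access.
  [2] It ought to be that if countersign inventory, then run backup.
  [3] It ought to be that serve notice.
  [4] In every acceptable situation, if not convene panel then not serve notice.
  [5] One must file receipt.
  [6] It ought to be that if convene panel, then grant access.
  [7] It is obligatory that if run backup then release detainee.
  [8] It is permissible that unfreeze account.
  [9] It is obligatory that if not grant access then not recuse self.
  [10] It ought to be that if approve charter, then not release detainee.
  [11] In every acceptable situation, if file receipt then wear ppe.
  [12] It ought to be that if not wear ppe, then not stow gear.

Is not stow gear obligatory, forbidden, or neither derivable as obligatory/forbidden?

Premise 12 is O(¬wear_ppe → ¬stow_gear), but O(¬wear_ppe) is not derivable from the premises, so it does not yield O(¬stow_gear).
No premise or chain of K-axiom applications forces O(¬stow_gear), and none forces O(stow_gear). So ¬stow_gear is neither obligatory nor forbidden under these norms.

Neither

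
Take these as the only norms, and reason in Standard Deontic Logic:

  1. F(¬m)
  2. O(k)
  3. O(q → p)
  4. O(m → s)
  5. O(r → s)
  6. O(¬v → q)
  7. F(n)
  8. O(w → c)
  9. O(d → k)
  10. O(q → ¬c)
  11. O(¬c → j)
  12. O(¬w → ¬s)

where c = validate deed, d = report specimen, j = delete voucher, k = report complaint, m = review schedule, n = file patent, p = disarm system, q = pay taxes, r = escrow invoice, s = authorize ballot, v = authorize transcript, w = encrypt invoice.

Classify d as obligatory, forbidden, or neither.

Premise 9 is O(d → k); even if O(k) held, inferring O(d) would be affirming the consequent — invalid.
No premise or chain of K-axiom applications forces O(d), and none forces O(¬d). So d is neither obligatory nor forbidden under these norms.

Neither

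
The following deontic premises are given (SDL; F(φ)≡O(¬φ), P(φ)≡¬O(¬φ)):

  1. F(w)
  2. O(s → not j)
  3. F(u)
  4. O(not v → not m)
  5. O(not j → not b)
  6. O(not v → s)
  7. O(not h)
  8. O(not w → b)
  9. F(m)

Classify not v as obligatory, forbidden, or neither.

Premise 1, F(w), is equivalent to O(not w).
Premise 8 is O(not w → b); since O(not w), deontic closure gives O(b).
The contrapositive of premise 5 (O(not j → not b)) is O(b → j), and O(b) is already established, so O(j).
The contrapositive of premise 2 (O(s → not j)) is O(j → not s), and O(j) is already established, so O(not s).
The contrapositive of premise 6 (O(not v → s)) is O(not s → v), and O(not s) is already established, so O(v).
Premises 3, 4, 7, 9 do not contribute to this derivation.
Thus O(v), which is F(not v): not v is forbidden.

Forbidden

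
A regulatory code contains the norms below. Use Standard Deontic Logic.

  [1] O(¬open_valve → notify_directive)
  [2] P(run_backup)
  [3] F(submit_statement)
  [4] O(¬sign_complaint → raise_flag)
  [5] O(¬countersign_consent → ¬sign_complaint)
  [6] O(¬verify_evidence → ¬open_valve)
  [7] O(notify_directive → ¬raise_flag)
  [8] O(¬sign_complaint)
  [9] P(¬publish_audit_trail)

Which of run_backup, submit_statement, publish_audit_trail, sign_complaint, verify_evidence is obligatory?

verify_evidence

Premise 8 gives O(¬sign_complaint).
Applying K to premise 4 (O(¬sign_complaint → raise_flag)) and O(¬sign_complaint) yields O(raise_flag).
The contrapositive of premise 7 (O(notify_directive → ¬raise_flag)) is O(raise_flag → ¬notify_directive), and O(raise_flag) is already established, so O(¬notify_directive).
Premise 1 is O(¬open_valve → notify_directive); contrapositively O(¬notify_directive → open_valve). Since O(¬notify_directive) holds, K gives O(open_valve).
The contrapositive of premise 6 (O(¬verify_evidence → ¬open_valve)) is O(open_valve → verify_evidence), and O(open_valve) is already established, so O(verify_evidence).
So O(verify_evidence) holds — verify_evidence is obligatory. None of the other listed options is made obligatory by any chain of premises.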